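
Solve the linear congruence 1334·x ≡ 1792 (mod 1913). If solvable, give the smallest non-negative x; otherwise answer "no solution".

First find gcd(1334, 1913):
1913 = 1·1334 + 579
1334 = 2·579 + 176
579 = 3·176 + 51
176 = 3·51 + 23
51 = 2·23 + 5
23 = 4·5 + 3
5 = 1·3 + 2
3 = 1·2 + 1
2 = 2·1 + 0
gcd = 1, so a unique solution mod 1913 exists.
Back-substitute for the Bézout coefficients:
1 = 3 − 2
1 = −5 + 2·3
1 = 2·23 − 9·5
1 = −9·51 + 20·23
1 = 20·176 − 69·51
1 = −69·579 + 227·176
1 = 227·1334 − 523·579
1 = −523·1913 + 750·1334
So 1334·(750) ≡ 1 (mod 1913), giving 1334⁻¹ ≡ 750.
x ≡ 1334⁻¹·1792 ≡ 750·1792 ≡ 1074 (mod 1913).

1074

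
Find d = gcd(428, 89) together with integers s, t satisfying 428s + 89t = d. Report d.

Apply Euclid's algorithm to 428 and 89:
428 = 4×89 + 72
89 = 1×72 + 17
72 = 4×17 + 4
17 = 4×4 + 1
4 = 4×1 + 0
gcd(428, 89) = 1.
Working backward:
1 = 17 − 4·4
1 = −4·72 + 17·17
1 = 17·89 − 21·72
1 = −21·428 + 101·89
So 1 = (-21)·428 + (101)·89.

1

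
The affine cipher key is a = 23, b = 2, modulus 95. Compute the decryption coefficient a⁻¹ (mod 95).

62

gcd(95, 23) by repeated division:
95 = 4×23 + 3
23 = 7×3 + 2
3 = 1×2 + 1
2 = 2×1 + 0
The gcd is 1. Working backward:
1 = 3 − 2
1 = −23 + 8·3
1 = 8·95 − 33·23
Hence 23⁻¹ ≡ -33 ≡ 62 (mod 95).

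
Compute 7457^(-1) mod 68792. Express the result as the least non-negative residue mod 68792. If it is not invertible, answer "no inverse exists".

30729

Extended Euclidean algorithm:
68792 = 9*7457 + 1679
7457 = 4*1679 + 741
1679 = 2*741 + 197
741 = 3*197 + 150
197 = 1*150 + 47
150 = 3*47 + 9
47 = 5*9 + 2
9 = 4*2 + 1
2 = 2*1 + 0
gcd = 1, so the inverse exists. Back-substitute:
1 = 9 − 4·2
1 = −4·47 + 21·9
1 = 21·150 − 67·47
1 = −67·197 + 88·150
1 = 88·741 − 331·197
1 = −331·1679 + 750·741
1 = 750·7457 − 3331·1679
1 = −3331·68792 + 30729·7457
So 7457·30729 ≡ 1 (mod 68792).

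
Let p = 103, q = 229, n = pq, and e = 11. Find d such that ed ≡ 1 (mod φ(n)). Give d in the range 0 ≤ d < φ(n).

φ(n) = (p−1)(q−1) = 102·228 = 23256.
Need d with 11·d ≡ 1 (mod 23256). Apply the extended Euclidean algorithm:
23256 = 2114·11 + 2
11 = 5·2 + 1
2 = 2·1 + 0
Back-substitute:
1 = 11 − 5·2
1 = −5·23256 + 10571·11
So 11·10571 ≡ 1 (mod 23256), hence d = 10571.

10571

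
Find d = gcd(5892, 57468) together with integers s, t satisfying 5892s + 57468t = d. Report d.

Apply Euclid's algorithm to 57468 and 5892:
57468 = 9×5892 + 4440
5892 = 1×4440 + 1452
4440 = 3×1452 + 84
1452 = 17×84 + 24
84 = 3×24 + 12
24 = 2×12 + 0
gcd(5892, 57468) = 12.
Back-substituting:
12 = 84 − 3·24
12 = −3·1452 + 52·84
12 = 52·4440 − 159·1452
12 = −159·5892 + 211·4440
12 = 211·57468 − 2058·5892
So 12 = (211)·57468 + (-2058)·5892.

12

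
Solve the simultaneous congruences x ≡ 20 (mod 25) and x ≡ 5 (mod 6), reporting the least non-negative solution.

Write x = 20 + 25·k. Then 25·k ≡ 5 − 20 ≡ 3 (mod 6).
Need 25⁻¹ mod 6. Extended Euclid on (6, 1):
6 = 6*1 + 0
25⁻¹ ≡ 1 (mod 6), so k ≡ 1·3 ≡ 3 (mod 6).
x = 20 + 25·3 = 95.

95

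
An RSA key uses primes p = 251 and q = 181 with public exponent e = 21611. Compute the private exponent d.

φ(n) = (p−1)(q−1) = 250·180 = 45000.
Need d with 21611·d ≡ 1 (mod 45000). Apply the extended Euclidean algorithm:
45000 = 2·21611 + 1778
21611 = 12·1778 + 275
1778 = 6·275 + 128
275 = 2·128 + 19
128 = 6·19 + 14
19 = 1·14 + 5
14 = 2·5 + 4
5 = 1·4 + 1
4 = 4·1 + 0
Back-substitute:
1 = 5 − 4
1 = −14 + 3·5
1 = 3·19 − 4·14
1 = −4·128 + 27·19
1 = 27·275 − 58·128
1 = −58·1778 + 375·275
1 = 375·21611 − 4558·1778
1 = −4558·45000 + 9491·21611
So 21611·9491 ≡ 1 (mod 45000), hence d = 9491.

9491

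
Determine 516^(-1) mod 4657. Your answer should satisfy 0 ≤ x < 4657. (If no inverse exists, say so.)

Run Euclid on (4657, 516):
4657 = 9·516 + 13
516 = 39·13 + 9
13 = 1·9 + 4
9 = 2·4 + 1
4 = 4·1 + 0
gcd = 1, so the inverse exists. Back-substitute:
1 = 9 − 2·4
1 = −2·13 + 3·9
1 = 3·516 − 119·13
1 = −119·4657 + 1074·516
So 516·1074 ≡ 1 (mod 4657).

1074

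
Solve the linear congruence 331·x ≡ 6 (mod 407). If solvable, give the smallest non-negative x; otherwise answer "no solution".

First find gcd(331, 407):
407 = 1·331 + 76
331 = 4·76 + 27
76 = 2·27 + 22
27 = 1·22 + 5
22 = 4·5 + 2
5 = 2·2 + 1
2 = 2·1 + 0
gcd = 1, so a unique solution mod 407 exists.
Back-substitute for the Bézout coefficients:
1 = 5 − 2·2
1 = −2·22 + 9·5
1 = 9·27 − 11·22
1 = −11·76 + 31·27
1 = 31·331 − 135·76
1 = −135·407 + 166·331
So 331·(166) ≡ 1 (mod 407), giving 331⁻¹ ≡ 166.
x ≡ 331⁻¹·6 ≡ 166·6 ≡ 182 (mod 407).

182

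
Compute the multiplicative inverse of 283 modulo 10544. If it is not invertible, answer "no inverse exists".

1155

gcd(10544, 283) by repeated division:
10544 = 37*283 + 73
283 = 3*73 + 64
73 = 1*64 + 9
64 = 7*9 + 1
9 = 9*1 + 0
The gcd is 1. Working backward:
1 = 64 − 7·9
1 = −7·73 + 8·64
1 = 8·283 − 31·73
1 = −31·10544 + 1155·283
So 283·1155 ≡ 1 (mod 10544).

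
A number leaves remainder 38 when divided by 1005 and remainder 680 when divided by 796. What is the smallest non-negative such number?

504548

Write x = 38 + 1005·k. Then 1005·k ≡ 680 − 38 ≡ 642 (mod 796).
Need 1005⁻¹ mod 796. Extended Euclid on (796, 209):
796 = 3*209 + 169
209 = 1*169 + 40
169 = 4*40 + 9
40 = 4*9 + 4
9 = 2*4 + 1
4 = 4*1 + 0
Back-substitute:
1 = 9 − 2·4
1 = −2·40 + 9·9
1 = 9·169 − 38·40
1 = −38·209 + 47·169
1 = 47·796 − 179·209
1005⁻¹ ≡ 617 (mod 796), so k ≡ 617·642 ≡ 502 (mod 796).
x = 38 + 1005·502 = 504548.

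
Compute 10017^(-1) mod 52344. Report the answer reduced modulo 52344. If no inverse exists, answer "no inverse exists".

no inverse exists

Euclidean algorithm on 52344, 10017:
52344 = 5·10017 + 2259
10017 = 4·2259 + 981
2259 = 2·981 + 297
981 = 3·297 + 90
297 = 3·90 + 27
90 = 3·27 + 9
27 = 3·9 + 0
Since gcd = 9 > 1, 10017 is not a unit mod 52344.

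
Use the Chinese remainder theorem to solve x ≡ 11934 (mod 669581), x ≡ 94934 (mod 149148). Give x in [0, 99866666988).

Write x = 11934 + 669581·k. Then 669581·k ≡ 94934 − 11934 ≡ 83000 (mod 149148).
Need 669581⁻¹ mod 149148. Extended Euclid on (149148, 72989):
149148 = 2×72989 + 3170
72989 = 23×3170 + 79
3170 = 40×79 + 10
79 = 7×10 + 9
10 = 1×9 + 1
9 = 9×1 + 0
Back-substitute:
1 = 10 − 9
1 = −79 + 8·10
1 = 8·3170 − 321·79
1 = −321·72989 + 7391·3170
1 = 7391·149148 − 15103·72989
669581⁻¹ ≡ 134045 (mod 149148), so k ≡ 134045·83000 ≡ 39940 (mod 149148).
x = 11934 + 669581·39940 = 26743077074.

26743077074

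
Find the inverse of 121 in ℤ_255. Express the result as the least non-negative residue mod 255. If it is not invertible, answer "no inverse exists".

gcd(255, 121) by repeated division:
255 = 2×121 + 13
121 = 9×13 + 4
13 = 3×4 + 1
4 = 4×1 + 0
The gcd is 1. Working backward:
1 = 13 − 3·4
1 = −3·121 + 28·13
1 = 28·255 − 59·121
So 121·(-59) ≡ 1 (mod 255), and -59 ≡ 196 (mod 255).

196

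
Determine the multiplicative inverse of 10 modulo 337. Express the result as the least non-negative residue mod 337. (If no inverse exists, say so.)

Apply the Euclidean algorithm to 337 and 10:
337 = 33×10 + 7
10 = 1×7 + 3
7 = 2×3 + 1
3 = 3×1 + 0
gcd = 1, so the inverse exists. Back-substitute:
1 = 7 − 2·3
1 = −2·10 + 3·7
1 = 3·337 − 101·10
Hence 10⁻¹ ≡ -101 ≡ 236 (mod 337).

236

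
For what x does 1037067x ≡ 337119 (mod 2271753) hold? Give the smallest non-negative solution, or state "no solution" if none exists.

First find gcd(1037067, 2271753):
2271753 = 2*1037067 + 197619
1037067 = 5*197619 + 48972
197619 = 4*48972 + 1731
48972 = 28*1731 + 504
1731 = 3*504 + 219
504 = 2*219 + 66
219 = 3*66 + 21
66 = 3*21 + 3
21 = 7*3 + 0
gcd = 3 and 3 | 337119, so solutions exist. Divide through by 3: 345689x ≡ 112373 (mod 757251).
Now find 345689⁻¹ mod 757251:
757251 = 2×345689 + 65873
345689 = 5×65873 + 16324
65873 = 4×16324 + 577
16324 = 28×577 + 168
577 = 3×168 + 73
168 = 2×73 + 22
73 = 3×22 + 7
22 = 3×7 + 1
7 = 7×1 + 0
Back-substitute:
1 = 22 − 3·7
1 = −3·73 + 10·22
1 = 10·168 − 23·73
1 = −23·577 + 79·168
1 = 79·16324 − 2235·577
1 = −2235·65873 + 9019·16324
1 = 9019·345689 − 47330·65873
1 = −47330·757251 + 103679·345689
So 345689⁻¹ ≡ 103679 (mod 757251).
Then x ≡ 103679·112373 ≡ 413632 (mod 757251); the smallest non-negative solution is x = 413632.

413632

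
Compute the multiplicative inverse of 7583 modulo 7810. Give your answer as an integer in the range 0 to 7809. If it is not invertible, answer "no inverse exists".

Apply the Euclidean algorithm to 7810 and 7583:
7810 = 1·7583 + 227
7583 = 33·227 + 92
227 = 2·92 + 43
92 = 2·43 + 6
43 = 7·6 + 1
6 = 6·1 + 0
gcd = 1, so the inverse exists. Back-substitute:
1 = 43 − 7·6
1 = −7·92 + 15·43
1 = 15·227 − 37·92
1 = −37·7583 + 1236·227
1 = 1236·7810 − 1273·7583
Hence 7583⁻¹ ≡ -1273 ≡ 6537 (mod 7810).

6537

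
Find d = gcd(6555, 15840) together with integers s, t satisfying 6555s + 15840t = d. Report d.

Apply Euclid's algorithm to 15840 and 6555:
15840 = 2·6555 + 2730
6555 = 2·2730 + 1095
2730 = 2·1095 + 540
1095 = 2·540 + 15
540 = 36·15 + 0
gcd(6555, 15840) = 15.
Back-substituting:
15 = 1095 − 2·540
15 = −2·2730 + 5·1095
15 = 5·6555 − 12·2730
15 = −12·15840 + 29·6555
So 15 = (-12)·15840 + (29)·6555.

15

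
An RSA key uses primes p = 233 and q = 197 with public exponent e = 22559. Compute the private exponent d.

36095

φ(n) = (p−1)(q−1) = 232·196 = 45472.
Need d with 22559·d ≡ 1 (mod 45472). Apply the extended Euclidean algorithm:
45472 = 2*22559 + 354
22559 = 63*354 + 257
354 = 1*257 + 97
257 = 2*97 + 63
97 = 1*63 + 34
63 = 1*34 + 29
34 = 1*29 + 5
29 = 5*5 + 4
5 = 1*4 + 1
4 = 4*1 + 0
Back-substitute:
1 = 5 − 4
1 = −29 + 6·5
1 = 6·34 − 7·29
1 = −7·63 + 13·34
1 = 13·97 − 20·63
1 = −20·257 + 53·97
1 = 53·354 − 73·257
1 = −73·22559 + 4652·354
1 = 4652·45472 − 9377·22559
So 22559·(-9377) ≡ 1 (mod 45472), hence d ≡ -9377 ≡ 36095 (mod 45472).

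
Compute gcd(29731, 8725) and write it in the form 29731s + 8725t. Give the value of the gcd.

1

Euclidean algorithm:
29731 = 3*8725 + 3556
8725 = 2*3556 + 1613
3556 = 2*1613 + 330
1613 = 4*330 + 293
330 = 1*293 + 37
293 = 7*37 + 34
37 = 1*34 + 3
34 = 11*3 + 1
3 = 3*1 + 0
gcd(29731, 8725) = 1.
Back-substituting:
1 = 34 − 11·3
1 = −11·37 + 12·34
1 = 12·293 − 95·37
1 = −95·330 + 107·293
1 = 107·1613 − 523·330
1 = −523·3556 + 1153·1613
1 = 1153·8725 − 2829·3556
1 = −2829·29731 + 9640·8725
So 1 = (-2829)·29731 + (9640)·8725.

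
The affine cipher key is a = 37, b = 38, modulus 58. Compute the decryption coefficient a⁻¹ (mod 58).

Apply the Euclidean algorithm to 58 and 37:
58 = 1×37 + 21
37 = 1×21 + 16
21 = 1×16 + 5
16 = 3×5 + 1
5 = 5×1 + 0
Since gcd(37, 58) = 1, back-substitute to write 1 as a combination:
1 = 16 − 3·5
1 = −3·21 + 4·16
1 = 4·37 − 7·21
1 = −7·58 + 11·37
So 37·11 ≡ 1 (mod 58).

11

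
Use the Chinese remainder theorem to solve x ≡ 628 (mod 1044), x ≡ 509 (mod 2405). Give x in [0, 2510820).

2124124

Write x = 628 + 1044·k. Then 1044·k ≡ 509 − 628 ≡ 2286 (mod 2405).
Need 1044⁻¹ mod 2405. Extended Euclid on (2405, 1044):
2405 = 2*1044 + 317
1044 = 3*317 + 93
317 = 3*93 + 38
93 = 2*38 + 17
38 = 2*17 + 4
17 = 4*4 + 1
4 = 4*1 + 0
Back-substitute:
1 = 17 − 4·4
1 = −4·38 + 9·17
1 = 9·93 − 22·38
1 = −22·317 + 75·93
1 = 75·1044 − 247·317
1 = −247·2405 + 569·1044
1044⁻¹ ≡ 569 (mod 2405), so k ≡ 569·2286 ≡ 2034 (mod 2405).
x = 628 + 1044·2034 = 2124124.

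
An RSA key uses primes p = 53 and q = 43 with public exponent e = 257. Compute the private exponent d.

17

φ(n) = (p−1)(q−1) = 52·42 = 2184.
Need d with 257·d ≡ 1 (mod 2184). Apply the extended Euclidean algorithm:
2184 = 8*257 + 128
257 = 2*128 + 1
128 = 128*1 + 0
Back-substitute:
1 = 257 − 2·128
1 = −2·2184 + 17·257
So 257·17 ≡ 1 (mod 2184), hence d = 17.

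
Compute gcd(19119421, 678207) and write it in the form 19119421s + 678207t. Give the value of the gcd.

1

Apply Euclid's algorithm to 19119421 and 678207:
19119421 = 28·678207 + 129625
678207 = 5·129625 + 30082
129625 = 4·30082 + 9297
30082 = 3·9297 + 2191
9297 = 4·2191 + 533
2191 = 4·533 + 59
533 = 9·59 + 2
59 = 29·2 + 1
2 = 2·1 + 0
gcd(19119421, 678207) = 1.
Working backward:
1 = 59 − 29·2
1 = −29·533 + 262·59
1 = 262·2191 − 1077·533
1 = −1077·9297 + 4570·2191
1 = 4570·30082 − 14787·9297
1 = −14787·129625 + 63718·30082
1 = 63718·678207 − 333377·129625
1 = −333377·19119421 + 9398274·678207
So 1 = (-333377)·19119421 + (9398274)·678207.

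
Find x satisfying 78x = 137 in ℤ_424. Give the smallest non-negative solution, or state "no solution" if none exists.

no solution

gcd(78, 424):
424 = 5*78 + 34
78 = 2*34 + 10
34 = 3*10 + 4
10 = 2*4 + 2
4 = 2*2 + 0
gcd = 2, but 2 ∤ 137, so the congruence has no solution.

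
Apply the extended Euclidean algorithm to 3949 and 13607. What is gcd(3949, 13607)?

11

Repeated division:
13607 = 3·3949 + 1760
3949 = 2·1760 + 429
1760 = 4·429 + 44
429 = 9·44 + 33
44 = 1·33 + 11
33 = 3·11 + 0
gcd(3949, 13607) = 11.
Working backward:
11 = 44 − 33
11 = −429 + 10·44
11 = 10·1760 − 41·429
11 = −41·3949 + 92·1760
11 = 92·13607 − 317·3949
So 11 = (92)·13607 + (-317)·3949.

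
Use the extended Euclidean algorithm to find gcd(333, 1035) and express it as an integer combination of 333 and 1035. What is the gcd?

9

Apply Euclid's algorithm to 1035 and 333:
1035 = 3×333 + 36
333 = 9×36 + 9
36 = 4×9 + 0
gcd(333, 1035) = 9.
Express as a combination:
9 = 333 − 9·36
9 = −9·1035 + 28·333
So 9 = (-9)·1035 + (28)·333.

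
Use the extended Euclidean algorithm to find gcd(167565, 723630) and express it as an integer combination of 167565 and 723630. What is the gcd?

15

Euclidean algorithm:
723630 = 4·167565 + 53370
167565 = 3·53370 + 7455
53370 = 7·7455 + 1185
7455 = 6·1185 + 345
1185 = 3·345 + 150
345 = 2·150 + 45
150 = 3·45 + 15
45 = 3·15 + 0
gcd(167565, 723630) = 15.
Working backward:
15 = 150 − 3·45
15 = −3·345 + 7·150
15 = 7·1185 − 24·345
15 = −24·7455 + 151·1185
15 = 151·53370 − 1081·7455
15 = −1081·167565 + 3394·53370
15 = 3394·723630 − 14657·167565
So 15 = (3394)·723630 + (-14657)·167565.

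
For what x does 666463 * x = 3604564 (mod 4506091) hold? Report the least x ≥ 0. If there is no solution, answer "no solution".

First find gcd(666463, 4506091):
4506091 = 6·666463 + 507313
666463 = 1·507313 + 159150
507313 = 3·159150 + 29863
159150 = 5·29863 + 9835
29863 = 3·9835 + 358
9835 = 27·358 + 169
358 = 2·169 + 20
169 = 8·20 + 9
20 = 2·9 + 2
9 = 4·2 + 1
2 = 2·1 + 0
gcd = 1, so a unique solution mod 4506091 exists.
Back-substitute for the Bézout coefficients:
1 = 9 − 4·2
1 = −4·20 + 9·9
1 = 9·169 − 76·20
1 = −76·358 + 161·169
1 = 161·9835 − 4423·358
1 = −4423·29863 + 13430·9835
1 = 13430·159150 − 71573·29863
1 = −71573·507313 + 228149·159150
1 = 228149·666463 − 299722·507313
1 = −299722·4506091 + 2026481·666463
So 666463·(2026481) ≡ 1 (mod 4506091), giving 666463⁻¹ ≡ 2026481.
x ≡ 666463⁻¹·3604564 ≡ 2026481·3604564 ≡ 4174189 (mod 4506091).

4174189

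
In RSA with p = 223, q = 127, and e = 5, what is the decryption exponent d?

11189

φ(n) = (p−1)(q−1) = 222·126 = 27972.
Need d with 5·d ≡ 1 (mod 27972). Apply the extended Euclidean algorithm:
27972 = 5594×5 + 2
5 = 2×2 + 1
2 = 2×1 + 0
Back-substitute:
1 = 5 − 2·2
1 = −2·27972 + 11189·5
So 5·11189 ≡ 1 (mod 27972), hence d = 11189.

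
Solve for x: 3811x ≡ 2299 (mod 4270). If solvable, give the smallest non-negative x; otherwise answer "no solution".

1009

First find gcd(3811, 4270):
4270 = 1·3811 + 459
3811 = 8·459 + 139
459 = 3·139 + 42
139 = 3·42 + 13
42 = 3·13 + 3
13 = 4·3 + 1
3 = 3·1 + 0
gcd = 1, so a unique solution mod 4270 exists.
Back-substitute for the Bézout coefficients:
1 = 13 − 4·3
1 = −4·42 + 13·13
1 = 13·139 − 43·42
1 = −43·459 + 142·139
1 = 142·3811 − 1179·459
1 = −1179·4270 + 1321·3811
So 3811·(1321) ≡ 1 (mod 4270), giving 3811⁻¹ ≡ 1321.
x ≡ 3811⁻¹·2299 ≡ 1321·2299 ≡ 1009 (mod 4270).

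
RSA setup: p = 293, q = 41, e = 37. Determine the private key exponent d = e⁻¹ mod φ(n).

10733

φ(n) = (p−1)(q−1) = 292·40 = 11680.
Need d with 37·d ≡ 1 (mod 11680). Apply the extended Euclidean algorithm:
11680 = 315×37 + 25
37 = 1×25 + 12
25 = 2×12 + 1
12 = 12×1 + 0
Back-substitute:
1 = 25 − 2·12
1 = −2·37 + 3·25
1 = 3·11680 − 947·37
So 37·(-947) ≡ 1 (mod 11680), hence d ≡ -947 ≡ 10733 (mod 11680).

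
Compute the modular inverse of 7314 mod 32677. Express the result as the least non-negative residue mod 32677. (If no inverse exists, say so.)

24577

gcd(32677, 7314) by repeated division:
32677 = 4·7314 + 3421
7314 = 2·3421 + 472
3421 = 7·472 + 117
472 = 4·117 + 4
117 = 29·4 + 1
4 = 4·1 + 0
Since gcd(7314, 32677) = 1, back-substitute to write 1 as a combination:
1 = 117 − 29·4
1 = −29·472 + 117·117
1 = 117·3421 − 848·472
1 = −848·7314 + 1813·3421
1 = 1813·32677 − 8100·7314
Hence 7314⁻¹ ≡ -8100 ≡ 24577 (mod 32677).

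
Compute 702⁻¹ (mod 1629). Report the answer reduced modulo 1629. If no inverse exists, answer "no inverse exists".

no inverse exists

Euclidean algorithm on 1629, 702:
1629 = 2*702 + 225
702 = 3*225 + 27
225 = 8*27 + 9
27 = 3*9 + 0
gcd(702, 1629) = 9 ≠ 1, so 702 has no multiplicative inverse modulo 1629.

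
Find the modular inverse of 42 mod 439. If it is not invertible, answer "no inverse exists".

Apply the Euclidean algorithm to 439 and 42:
439 = 10×42 + 19
42 = 2×19 + 4
19 = 4×4 + 3
4 = 1×3 + 1
3 = 3×1 + 0
The gcd is 1. Working backward:
1 = 4 − 3
1 = −19 + 5·4
1 = 5·42 − 11·19
1 = −11·439 + 115·42
So 42·115 ≡ 1 (mod 439).

115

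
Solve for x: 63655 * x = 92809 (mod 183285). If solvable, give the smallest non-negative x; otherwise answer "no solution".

gcd(63655, 183285):
183285 = 2×63655 + 55975
63655 = 1×55975 + 7680
55975 = 7×7680 + 2215
7680 = 3×2215 + 1035
2215 = 2×1035 + 145
1035 = 7×145 + 20
145 = 7×20 + 5
20 = 4×5 + 0
gcd = 5, but 5 ∤ 92809, so the congruence has no solution.

no solution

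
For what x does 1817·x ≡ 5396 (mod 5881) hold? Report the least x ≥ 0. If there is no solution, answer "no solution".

First find gcd(1817, 5881):
5881 = 3*1817 + 430
1817 = 4*430 + 97
430 = 4*97 + 42
97 = 2*42 + 13
42 = 3*13 + 3
13 = 4*3 + 1
3 = 3*1 + 0
gcd = 1, so a unique solution mod 5881 exists.
Back-substitute for the Bézout coefficients:
1 = 13 − 4·3
1 = −4·42 + 13·13
1 = 13·97 − 30·42
1 = −30·430 + 133·97
1 = 133·1817 − 562·430
1 = −562·5881 + 1819·1817
So 1817·(1819) ≡ 1 (mod 5881), giving 1817⁻¹ ≡ 1819.
x ≡ 1817⁻¹·5396 ≡ 1819·5396 ≡ 5816 (mod 5881).

5816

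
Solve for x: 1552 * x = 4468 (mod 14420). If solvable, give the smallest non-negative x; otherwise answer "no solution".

First find gcd(1552, 14420):
14420 = 9·1552 + 452
1552 = 3·452 + 196
452 = 2·196 + 60
196 = 3·60 + 16
60 = 3·16 + 12
16 = 1·12 + 4
12 = 3·4 + 0
gcd = 4 and 4 | 4468, so solutions exist. Divide through by 4: 388x ≡ 1117 (mod 3605).
Now find 388⁻¹ mod 3605:
3605 = 9×388 + 113
388 = 3×113 + 49
113 = 2×49 + 15
49 = 3×15 + 4
15 = 3×4 + 3
4 = 1×3 + 1
3 = 3×1 + 0
Back-substitute:
1 = 4 − 3
1 = −15 + 4·4
1 = 4·49 − 13·15
1 = −13·113 + 30·49
1 = 30·388 − 103·113
1 = −103·3605 + 957·388
So 388⁻¹ ≡ 957 (mod 3605).
Then x ≡ 957·1117 ≡ 1889 (mod 3605); the smallest non-negative solution is x = 1889.

1889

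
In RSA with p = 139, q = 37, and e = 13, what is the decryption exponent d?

2293

φ(n) = (p−1)(q−1) = 138·36 = 4968.
Need d with 13·d ≡ 1 (mod 4968). Apply the extended Euclidean algorithm:
4968 = 382·13 + 2
13 = 6·2 + 1
2 = 2·1 + 0
Back-substitute:
1 = 13 − 6·2
1 = −6·4968 + 2293·13
So 13·2293 ≡ 1 (mod 4968), hence d = 2293.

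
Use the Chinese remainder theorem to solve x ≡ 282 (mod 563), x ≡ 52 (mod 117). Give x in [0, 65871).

Write x = 282 + 563·k. Then 563·k ≡ 52 − 282 ≡ 4 (mod 117).
Need 563⁻¹ mod 117. Extended Euclid on (117, 95):
117 = 1·95 + 22
95 = 4·22 + 7
22 = 3·7 + 1
7 = 7·1 + 0
Back-substitute:
1 = 22 − 3·7
1 = −3·95 + 13·22
1 = 13·117 − 16·95
563⁻¹ ≡ 101 (mod 117), so k ≡ 101·4 ≡ 53 (mod 117).
x = 282 + 563·53 = 30121.

30121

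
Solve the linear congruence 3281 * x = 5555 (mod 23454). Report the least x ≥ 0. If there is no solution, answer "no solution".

13405

First find gcd(3281, 23454):
23454 = 7·3281 + 487
3281 = 6·487 + 359
487 = 1·359 + 128
359 = 2·128 + 103
128 = 1·103 + 25
103 = 4·25 + 3
25 = 8·3 + 1
3 = 3·1 + 0
gcd = 1, so a unique solution mod 23454 exists.
Back-substitute for the Bézout coefficients:
1 = 25 − 8·3
1 = −8·103 + 33·25
1 = 33·128 − 41·103
1 = −41·359 + 115·128
1 = 115·487 − 156·359
1 = −156·3281 + 1051·487
1 = 1051·23454 − 7513·3281
So 3281·(-7513) ≡ 1 (mod 23454), giving 3281⁻¹ ≡ 15941.
x ≡ 3281⁻¹·5555 ≡ 15941·5555 ≡ 13405 (mod 23454).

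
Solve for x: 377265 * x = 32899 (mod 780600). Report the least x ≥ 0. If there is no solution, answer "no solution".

no solution

gcd(377265, 780600):
780600 = 2·377265 + 26070
377265 = 14·26070 + 12285
26070 = 2·12285 + 1500
12285 = 8·1500 + 285
1500 = 5·285 + 75
285 = 3·75 + 60
75 = 1·60 + 15
60 = 4·15 + 0
gcd = 15, but 15 ∤ 32899, so the congruence has no solution.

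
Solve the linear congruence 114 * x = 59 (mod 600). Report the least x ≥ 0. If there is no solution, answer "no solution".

no solution

gcd(114, 600):
600 = 5*114 + 30
114 = 3*30 + 24
30 = 1*24 + 6
24 = 4*6 + 0
gcd = 6, but 6 ∤ 59, so the congruence has no solution.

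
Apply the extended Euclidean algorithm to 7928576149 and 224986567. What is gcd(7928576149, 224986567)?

13

Repeated division:
7928576149 = 35*224986567 + 54046304
224986567 = 4*54046304 + 8801351
54046304 = 6*8801351 + 1238198
8801351 = 7*1238198 + 133965
1238198 = 9*133965 + 32513
133965 = 4*32513 + 3913
32513 = 8*3913 + 1209
3913 = 3*1209 + 286
1209 = 4*286 + 65
286 = 4*65 + 26
65 = 2*26 + 13
26 = 2*13 + 0
gcd(7928576149, 224986567) = 13.
Working backward:
13 = 65 − 2·26
13 = −2·286 + 9·65
13 = 9·1209 − 38·286
13 = −38·3913 + 123·1209
13 = 123·32513 − 1022·3913
13 = −1022·133965 + 4211·32513
13 = 4211·1238198 − 38921·133965
13 = −38921·8801351 + 276658·1238198
13 = 276658·54046304 − 1698869·8801351
13 = −1698869·224986567 + 7072134·54046304
13 = 7072134·7928576149 − 249223559·224986567
So 13 = (7072134)·7928576149 + (-249223559)·224986567.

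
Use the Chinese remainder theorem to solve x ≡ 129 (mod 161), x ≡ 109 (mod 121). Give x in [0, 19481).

9789

Write x = 129 + 161·k. Then 161·k ≡ 109 − 129 ≡ 101 (mod 121).
Need 161⁻¹ mod 121. Extended Euclid on (121, 40):
121 = 3×40 + 1
40 = 40×1 + 0
Back-substitute:
1 = 121 − 3·40
161⁻¹ ≡ 118 (mod 121), so k ≡ 118·101 ≡ 60 (mod 121).
x = 129 + 161·60 = 9789.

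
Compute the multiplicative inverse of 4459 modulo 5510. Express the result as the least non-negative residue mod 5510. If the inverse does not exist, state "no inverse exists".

1599

Run Euclid on (5510, 4459):
5510 = 1·4459 + 1051
4459 = 4·1051 + 255
1051 = 4·255 + 31
255 = 8·31 + 7
31 = 4·7 + 3
7 = 2·3 + 1
3 = 3·1 + 0
Since gcd(4459, 5510) = 1, back-substitute to write 1 as a combination:
1 = 7 − 2·3
1 = −2·31 + 9·7
1 = 9·255 − 74·31
1 = −74·1051 + 305·255
1 = 305·4459 − 1294·1051
1 = −1294·5510 + 1599·4459
So 4459·1599 ≡ 1 (mod 5510).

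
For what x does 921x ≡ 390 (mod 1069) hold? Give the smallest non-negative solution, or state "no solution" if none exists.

First find gcd(921, 1069):
1069 = 1·921 + 148
921 = 6·148 + 33
148 = 4·33 + 16
33 = 2·16 + 1
16 = 16·1 + 0
gcd = 1, so a unique solution mod 1069 exists.
Back-substitute for the Bézout coefficients:
1 = 33 − 2·16
1 = −2·148 + 9·33
1 = 9·921 − 56·148
1 = −56·1069 + 65·921
So 921·(65) ≡ 1 (mod 1069), giving 921⁻¹ ≡ 65.
x ≡ 921⁻¹·390 ≡ 65·390 ≡ 763 (mod 1069).

763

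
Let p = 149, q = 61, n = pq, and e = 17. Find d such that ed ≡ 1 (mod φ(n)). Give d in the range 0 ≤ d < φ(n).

φ(n) = (p−1)(q−1) = 148·60 = 8880.
Need d with 17·d ≡ 1 (mod 8880). Apply the extended Euclidean algorithm:
8880 = 522·17 + 6
17 = 2·6 + 5
6 = 1·5 + 1
5 = 5·1 + 0
Back-substitute:
1 = 6 − 5
1 = −17 + 3·6
1 = 3·8880 − 1567·17
So 17·(-1567) ≡ 1 (mod 8880), hence d ≡ -1567 ≡ 7313 (mod 8880).

7313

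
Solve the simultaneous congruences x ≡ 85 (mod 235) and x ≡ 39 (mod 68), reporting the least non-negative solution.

Write x = 85 + 235·k. Then 235·k ≡ 39 − 85 ≡ 22 (mod 68).
Need 235⁻¹ mod 68. Extended Euclid on (68, 31):
68 = 2*31 + 6
31 = 5*6 + 1
6 = 6*1 + 0
Back-substitute:
1 = 31 − 5·6
1 = −5·68 + 11·31
235⁻¹ ≡ 11 (mod 68), so k ≡ 11·22 ≡ 38 (mod 68).
x = 85 + 235·38 = 9015.

9015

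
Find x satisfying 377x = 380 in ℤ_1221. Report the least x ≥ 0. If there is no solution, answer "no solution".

937

First find gcd(377, 1221):
1221 = 3×377 + 90
377 = 4×90 + 17
90 = 5×17 + 5
17 = 3×5 + 2
5 = 2×2 + 1
2 = 2×1 + 0
gcd = 1, so a unique solution mod 1221 exists.
Back-substitute for the Bézout coefficients:
1 = 5 − 2·2
1 = −2·17 + 7·5
1 = 7·90 − 37·17
1 = −37·377 + 155·90
1 = 155·1221 − 502·377
So 377·(-502) ≡ 1 (mod 1221), giving 377⁻¹ ≡ 719.
x ≡ 377⁻¹·380 ≡ 719·380 ≡ 937 (mod 1221).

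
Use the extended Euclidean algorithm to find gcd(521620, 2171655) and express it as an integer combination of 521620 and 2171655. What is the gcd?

Repeated division:
2171655 = 4*521620 + 85175
521620 = 6*85175 + 10570
85175 = 8*10570 + 615
10570 = 17*615 + 115
615 = 5*115 + 40
115 = 2*40 + 35
40 = 1*35 + 5
35 = 7*5 + 0
gcd(521620, 2171655) = 5.
Working backward:
5 = 40 − 35
5 = −115 + 3·40
5 = 3·615 − 16·115
5 = −16·10570 + 275·615
5 = 275·85175 − 2216·10570
5 = −2216·521620 + 13571·85175
5 = 13571·2171655 − 56500·521620
So 5 = (13571)·2171655 + (-56500)·521620.

5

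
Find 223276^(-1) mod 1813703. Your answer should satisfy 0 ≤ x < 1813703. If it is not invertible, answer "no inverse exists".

Apply the Euclidean algorithm to 1813703 and 223276:
1813703 = 8×223276 + 27495
223276 = 8×27495 + 3316
27495 = 8×3316 + 967
3316 = 3×967 + 415
967 = 2×415 + 137
415 = 3×137 + 4
137 = 34×4 + 1
4 = 4×1 + 0
The gcd is 1. Working backward:
1 = 137 − 34·4
1 = −34·415 + 103·137
1 = 103·967 − 240·415
1 = −240·3316 + 823·967
1 = 823·27495 − 6824·3316
1 = −6824·223276 + 55415·27495
1 = 55415·1813703 − 450144·223276
Hence 223276⁻¹ ≡ -450144 ≡ 1363559 (mod 1813703).

1363559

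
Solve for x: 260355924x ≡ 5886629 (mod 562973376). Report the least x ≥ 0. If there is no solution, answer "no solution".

no solution

gcd(260355924, 562973376):
562973376 = 2×260355924 + 42261528
260355924 = 6×42261528 + 6786756
42261528 = 6×6786756 + 1540992
6786756 = 4×1540992 + 622788
1540992 = 2×622788 + 295416
622788 = 2×295416 + 31956
295416 = 9×31956 + 7812
31956 = 4×7812 + 708
7812 = 11×708 + 24
708 = 29×24 + 12
24 = 2×12 + 0
gcd = 12, but 12 ∤ 5886629, so the congruence has no solution.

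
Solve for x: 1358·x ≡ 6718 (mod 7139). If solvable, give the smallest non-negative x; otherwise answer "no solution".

1172

First find gcd(1358, 7139):
7139 = 5×1358 + 349
1358 = 3×349 + 311
349 = 1×311 + 38
311 = 8×38 + 7
38 = 5×7 + 3
7 = 2×3 + 1
3 = 3×1 + 0
gcd = 1, so a unique solution mod 7139 exists.
Back-substitute for the Bézout coefficients:
1 = 7 − 2·3
1 = −2·38 + 11·7
1 = 11·311 − 90·38
1 = −90·349 + 101·311
1 = 101·1358 − 393·349
1 = −393·7139 + 2066·1358
So 1358·(2066) ≡ 1 (mod 7139), giving 1358⁻¹ ≡ 2066.
x ≡ 1358⁻¹·6718 ≡ 2066·6718 ≡ 1172 (mod 7139).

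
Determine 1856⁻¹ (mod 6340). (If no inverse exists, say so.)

no inverse exists

Euclidean algorithm on 6340, 1856:
6340 = 3*1856 + 772
1856 = 2*772 + 312
772 = 2*312 + 148
312 = 2*148 + 16
148 = 9*16 + 4
16 = 4*4 + 0
gcd(1856, 6340) = 4 ≠ 1, so 1856 has no multiplicative inverse modulo 6340.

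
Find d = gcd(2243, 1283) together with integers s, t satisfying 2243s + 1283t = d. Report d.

1

Euclidean algorithm:
2243 = 1*1283 + 960
1283 = 1*960 + 323
960 = 2*323 + 314
323 = 1*314 + 9
314 = 34*9 + 8
9 = 1*8 + 1
8 = 8*1 + 0
gcd(2243, 1283) = 1.
Back-substituting:
1 = 9 − 8
1 = −314 + 35·9
1 = 35·323 − 36·314
1 = −36·960 + 107·323
1 = 107·1283 − 143·960
1 = −143·2243 + 250·1283
So 1 = (-143)·2243 + (250)·1283.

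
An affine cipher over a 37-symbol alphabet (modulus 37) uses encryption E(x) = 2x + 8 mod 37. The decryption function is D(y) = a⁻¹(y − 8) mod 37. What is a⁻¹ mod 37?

Run Euclid on (37, 2):
37 = 18*2 + 1
2 = 2*1 + 0
Since gcd(2, 37) = 1, back-substitute to write 1 as a combination:
1 = 37 − 18·2
So 2·(-18) ≡ 1 (mod 37), and -18 ≡ 19 (mod 37).

19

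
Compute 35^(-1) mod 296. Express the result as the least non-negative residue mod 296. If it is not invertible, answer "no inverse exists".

Run Euclid on (296, 35):
296 = 8·35 + 16
35 = 2·16 + 3
16 = 5·3 + 1
3 = 3·1 + 0
The gcd is 1. Working backward:
1 = 16 − 5·3
1 = −5·35 + 11·16
1 = 11·296 − 93·35
Thus 35·(-93) ≡ 1 (mod 296); reducing, -93 mod 296 = 203.

203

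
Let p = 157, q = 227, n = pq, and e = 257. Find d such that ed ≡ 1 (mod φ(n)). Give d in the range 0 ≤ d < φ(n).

φ(n) = (p−1)(q−1) = 156·226 = 35256.
Need d with 257·d ≡ 1 (mod 35256). Apply the extended Euclidean algorithm:
35256 = 137×257 + 47
257 = 5×47 + 22
47 = 2×22 + 3
22 = 7×3 + 1
3 = 3×1 + 0
Back-substitute:
1 = 22 − 7·3
1 = −7·47 + 15·22
1 = 15·257 − 82·47
1 = −82·35256 + 11249·257
So 257·11249 ≡ 1 (mod 35256), hence d = 11249.

11249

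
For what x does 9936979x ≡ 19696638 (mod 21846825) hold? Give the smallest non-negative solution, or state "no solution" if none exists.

436647

First find gcd(9936979, 21846825):
21846825 = 2·9936979 + 1972867
9936979 = 5·1972867 + 72644
1972867 = 27·72644 + 11479
72644 = 6·11479 + 3770
11479 = 3·3770 + 169
3770 = 22·169 + 52
169 = 3·52 + 13
52 = 4·13 + 0
gcd = 13 and 13 | 19696638, so solutions exist. Divide through by 13: 764383x ≡ 1515126 (mod 1680525).
Now find 764383⁻¹ mod 1680525:
1680525 = 2×764383 + 151759
764383 = 5×151759 + 5588
151759 = 27×5588 + 883
5588 = 6×883 + 290
883 = 3×290 + 13
290 = 22×13 + 4
13 = 3×4 + 1
4 = 4×1 + 0
Back-substitute:
1 = 13 − 3·4
1 = −3·290 + 67·13
1 = 67·883 − 204·290
1 = −204·5588 + 1291·883
1 = 1291·151759 − 35061·5588
1 = −35061·764383 + 176596·151759
1 = 176596·1680525 − 388253·764383
So 764383·(-388253) ≡ 1 (mod 1680525), i.e. 764383⁻¹ ≡ 1292272.
Then x ≡ 1292272·1515126 ≡ 436647 (mod 1680525); the smallest non-negative solution is x = 436647.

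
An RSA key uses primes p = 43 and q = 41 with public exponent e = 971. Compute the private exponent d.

φ(n) = (p−1)(q−1) = 42·40 = 1680.
Need d with 971·d ≡ 1 (mod 1680). Apply the extended Euclidean algorithm:
1680 = 1×971 + 709
971 = 1×709 + 262
709 = 2×262 + 185
262 = 1×185 + 77
185 = 2×77 + 31
77 = 2×31 + 15
31 = 2×15 + 1
15 = 15×1 + 0
Back-substitute:
1 = 31 − 2·15
1 = −2·77 + 5·31
1 = 5·185 − 12·77
1 = −12·262 + 17·185
1 = 17·709 − 46·262
1 = −46·971 + 63·709
1 = 63·1680 − 109·971
So 971·(-109) ≡ 1 (mod 1680), hence d ≡ -109 ≡ 1571 (mod 1680).

1571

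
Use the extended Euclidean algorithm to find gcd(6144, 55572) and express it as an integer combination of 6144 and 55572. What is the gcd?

12

Euclidean algorithm:
55572 = 9×6144 + 276
6144 = 22×276 + 72
276 = 3×72 + 60
72 = 1×60 + 12
60 = 5×12 + 0
gcd(6144, 55572) = 12.
Express as a combination:
12 = 72 − 60
12 = −276 + 4·72
12 = 4·6144 − 89·276
12 = −89·55572 + 805·6144
So 12 = (-89)·55572 + (805)·6144.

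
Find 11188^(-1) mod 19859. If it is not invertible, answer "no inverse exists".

Extended Euclidean algorithm:
19859 = 1*11188 + 8671
11188 = 1*8671 + 2517
8671 = 3*2517 + 1120
2517 = 2*1120 + 277
1120 = 4*277 + 12
277 = 23*12 + 1
12 = 12*1 + 0
Since gcd(11188, 19859) = 1, back-substitute to write 1 as a combination:
1 = 277 − 23·12
1 = −23·1120 + 93·277
1 = 93·2517 − 209·1120
1 = −209·8671 + 720·2517
1 = 720·11188 − 929·8671
1 = −929·19859 + 1649·11188
So 11188·1649 ≡ 1 (mod 19859).

1649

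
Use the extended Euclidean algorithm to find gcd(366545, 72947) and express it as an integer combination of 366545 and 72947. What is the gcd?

1

Apply Euclid's algorithm to 366545 and 72947:
366545 = 5*72947 + 1810
72947 = 40*1810 + 547
1810 = 3*547 + 169
547 = 3*169 + 40
169 = 4*40 + 9
40 = 4*9 + 4
9 = 2*4 + 1
4 = 4*1 + 0
gcd(366545, 72947) = 1.
Express as a combination:
1 = 9 − 2·4
1 = −2·40 + 9·9
1 = 9·169 − 38·40
1 = −38·547 + 123·169
1 = 123·1810 − 407·547
1 = −407·72947 + 16403·1810
1 = 16403·366545 − 82422·72947
So 1 = (16403)·366545 + (-82422)·72947.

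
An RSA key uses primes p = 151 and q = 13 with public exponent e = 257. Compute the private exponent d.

1793

φ(n) = (p−1)(q−1) = 150·12 = 1800.
Need d with 257·d ≡ 1 (mod 1800). Apply the extended Euclidean algorithm:
1800 = 7×257 + 1
257 = 257×1 + 0
Back-substitute:
1 = 1800 − 7·257
So 257·(-7) ≡ 1 (mod 1800), hence d ≡ -7 ≡ 1793 (mod 1800).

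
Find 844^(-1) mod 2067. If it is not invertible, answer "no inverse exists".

649

gcd(2067, 844) by repeated division:
2067 = 2·844 + 379
844 = 2·379 + 86
379 = 4·86 + 35
86 = 2·35 + 16
35 = 2·16 + 3
16 = 5·3 + 1
3 = 3·1 + 0
gcd = 1, so the inverse exists. Back-substitute:
1 = 16 − 5·3
1 = −5·35 + 11·16
1 = 11·86 − 27·35
1 = −27·379 + 119·86
1 = 119·844 − 265·379
1 = −265·2067 + 649·844
So 844·649 ≡ 1 (mod 2067).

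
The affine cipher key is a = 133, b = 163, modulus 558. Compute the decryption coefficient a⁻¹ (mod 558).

193

Extended Euclidean algorithm:
558 = 4*133 + 26
133 = 5*26 + 3
26 = 8*3 + 2
3 = 1*2 + 1
2 = 2*1 + 0
The gcd is 1. Working backward:
1 = 3 − 2
1 = −26 + 9·3
1 = 9·133 − 46·26
1 = −46·558 + 193·133
So 133·193 ≡ 1 (mod 558).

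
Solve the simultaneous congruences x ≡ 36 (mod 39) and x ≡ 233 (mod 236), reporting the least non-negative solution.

Write x = 36 + 39·k. Then 39·k ≡ 233 − 36 ≡ 197 (mod 236).
Need 39⁻¹ mod 236. Extended Euclid on (236, 39):
236 = 6*39 + 2
39 = 19*2 + 1
2 = 2*1 + 0
Back-substitute:
1 = 39 − 19·2
1 = −19·236 + 115·39
39⁻¹ ≡ 115 (mod 236), so k ≡ 115·197 ≡ 235 (mod 236).
x = 36 + 39·235 = 9201.

9201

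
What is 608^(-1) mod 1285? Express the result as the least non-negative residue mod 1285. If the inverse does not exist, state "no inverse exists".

987

gcd(1285, 608) by repeated division:
1285 = 2*608 + 69
608 = 8*69 + 56
69 = 1*56 + 13
56 = 4*13 + 4
13 = 3*4 + 1
4 = 4*1 + 0
The gcd is 1. Working backward:
1 = 13 − 3·4
1 = −3·56 + 13·13
1 = 13·69 − 16·56
1 = −16·608 + 141·69
1 = 141·1285 − 298·608
Thus 608·(-298) ≡ 1 (mod 1285); reducing, -298 mod 1285 = 987.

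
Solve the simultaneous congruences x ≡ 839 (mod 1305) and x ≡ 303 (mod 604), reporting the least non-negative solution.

Write x = 839 + 1305·k. Then 1305·k ≡ 303 − 839 ≡ 68 (mod 604).
Need 1305⁻¹ mod 604. Extended Euclid on (604, 97):
604 = 6*97 + 22
97 = 4*22 + 9
22 = 2*9 + 4
9 = 2*4 + 1
4 = 4*1 + 0
Back-substitute:
1 = 9 − 2·4
1 = −2·22 + 5·9
1 = 5·97 − 22·22
1 = −22·604 + 137·97
1305⁻¹ ≡ 137 (mod 604), so k ≡ 137·68 ≡ 256 (mod 604).
x = 839 + 1305·256 = 334919.

334919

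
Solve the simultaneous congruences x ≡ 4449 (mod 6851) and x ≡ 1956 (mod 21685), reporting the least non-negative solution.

132996061

Write x = 4449 + 6851·k. Then 6851·k ≡ 1956 − 4449 ≡ 19192 (mod 21685).
Need 6851⁻¹ mod 21685. Extended Euclid on (21685, 6851):
21685 = 3·6851 + 1132
6851 = 6·1132 + 59
1132 = 19·59 + 11
59 = 5·11 + 4
11 = 2·4 + 3
4 = 1·3 + 1
3 = 3·1 + 0
Back-substitute:
1 = 4 − 3
1 = −11 + 3·4
1 = 3·59 − 16·11
1 = −16·1132 + 307·59
1 = 307·6851 − 1858·1132
1 = −1858·21685 + 5881·6851
6851⁻¹ ≡ 5881 (mod 21685), so k ≡ 5881·19192 ≡ 19412 (mod 21685).
x = 4449 + 6851·19412 = 132996061.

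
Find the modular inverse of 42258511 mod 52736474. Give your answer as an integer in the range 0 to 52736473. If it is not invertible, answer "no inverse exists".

13053783

Extended Euclidean algorithm:
52736474 = 1×42258511 + 10477963
42258511 = 4×10477963 + 346659
10477963 = 30×346659 + 78193
346659 = 4×78193 + 33887
78193 = 2×33887 + 10419
33887 = 3×10419 + 2630
10419 = 3×2630 + 2529
2630 = 1×2529 + 101
2529 = 25×101 + 4
101 = 25×4 + 1
4 = 4×1 + 0
The gcd is 1. Working backward:
1 = 101 − 25·4
1 = −25·2529 + 626·101
1 = 626·2630 − 651·2529
1 = −651·10419 + 2579·2630
1 = 2579·33887 − 8388·10419
1 = −8388·78193 + 19355·33887
1 = 19355·346659 − 85808·78193
1 = −85808·10477963 + 2593595·346659
1 = 2593595·42258511 − 10460188·10477963
1 = −10460188·52736474 + 13053783·42258511
So 42258511·13053783 ≡ 1 (mod 52736474).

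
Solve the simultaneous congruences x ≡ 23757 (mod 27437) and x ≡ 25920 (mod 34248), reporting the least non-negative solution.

Write x = 23757 + 27437·k. Then 27437·k ≡ 25920 − 23757 ≡ 2163 (mod 34248).
Need 27437⁻¹ mod 34248. Extended Euclid on (34248, 27437):
34248 = 1·27437 + 6811
27437 = 4·6811 + 193
6811 = 35·193 + 56
193 = 3·56 + 25
56 = 2·25 + 6
25 = 4·6 + 1
6 = 6·1 + 0
Back-substitute:
1 = 25 − 4·6
1 = −4·56 + 9·25
1 = 9·193 − 31·56
1 = −31·6811 + 1094·193
1 = 1094·27437 − 4407·6811
1 = −4407·34248 + 5501·27437
27437⁻¹ ≡ 5501 (mod 34248), so k ≡ 5501·2163 ≡ 14607 (mod 34248).
x = 23757 + 27437·14607 = 400796016.

400796016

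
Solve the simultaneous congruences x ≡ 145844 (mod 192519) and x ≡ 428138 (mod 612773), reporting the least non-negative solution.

Write x = 145844 + 192519·k. Then 192519·k ≡ 428138 − 145844 ≡ 282294 (mod 612773).
Need 192519⁻¹ mod 612773. Extended Euclid on (612773, 192519):
612773 = 3·192519 + 35216
192519 = 5·35216 + 16439
35216 = 2·16439 + 2338
16439 = 7·2338 + 73
2338 = 32·73 + 2
73 = 36·2 + 1
2 = 2·1 + 0
Back-substitute:
1 = 73 − 36·2
1 = −36·2338 + 1153·73
1 = 1153·16439 − 8107·2338
1 = −8107·35216 + 17367·16439
1 = 17367·192519 − 94942·35216
1 = −94942·612773 + 302193·192519
192519⁻¹ ≡ 302193 (mod 612773), so k ≡ 302193·282294 ≡ 77547 (mod 612773).
x = 145844 + 192519·77547 = 14929416737.

14929416737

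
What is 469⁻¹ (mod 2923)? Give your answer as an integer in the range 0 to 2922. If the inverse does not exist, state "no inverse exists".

Run Euclid on (2923, 469):
2923 = 6×469 + 109
469 = 4×109 + 33
109 = 3×33 + 10
33 = 3×10 + 3
10 = 3×3 + 1
3 = 3×1 + 0
gcd = 1, so the inverse exists. Back-substitute:
1 = 10 − 3·3
1 = −3·33 + 10·10
1 = 10·109 − 33·33
1 = −33·469 + 142·109
1 = 142·2923 − 885·469
So 469·(-885) ≡ 1 (mod 2923), and -885 ≡ 2038 (mod 2923).

2038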